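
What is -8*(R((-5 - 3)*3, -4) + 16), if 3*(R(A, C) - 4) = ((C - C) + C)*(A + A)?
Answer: -672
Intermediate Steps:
R(A, C) = 4 + 2*A*C/3 (R(A, C) = 4 + (((C - C) + C)*(A + A))/3 = 4 + ((0 + C)*(2*A))/3 = 4 + (C*(2*A))/3 = 4 + (2*A*C)/3 = 4 + 2*A*C/3)
-8*(R((-5 - 3)*3, -4) + 16) = -8*((4 + (2/3)*((-5 - 3)*3)*(-4)) + 16) = -8*((4 + (2/3)*(-8*3)*(-4)) + 16) = -8*((4 + (2/3)*(-24)*(-4)) + 16) = -8*((4 + 64) + 16) = -8*(68 + 16) = -8*84 = -672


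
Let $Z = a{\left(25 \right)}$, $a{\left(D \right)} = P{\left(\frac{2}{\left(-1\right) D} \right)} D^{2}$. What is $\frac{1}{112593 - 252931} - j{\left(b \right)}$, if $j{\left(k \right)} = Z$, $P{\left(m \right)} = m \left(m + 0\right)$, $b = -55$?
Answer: $- \frac{561353}{140338} \approx -4.0$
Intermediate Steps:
$P{\left(m \right)} = m^{2}$ ($P{\left(m \right)} = m m = m^{2}$)
$a{\left(D \right)} = 4$ ($a{\left(D \right)} = \left(\frac{2}{\left(-1\right) D}\right)^{2} D^{2} = \left(2 \left(- \frac{1}{D}\right)\right)^{2} D^{2} = \left(- \frac{2}{D}\right)^{2} D^{2} = \frac{4}{D^{2}} D^{2} = 4$)
$Z = 4$
$j{\left(k \right)} = 4$
$\frac{1}{112593 - 252931} - j{\left(b \right)} = \frac{1}{112593 - 252931} - 4 = \frac{1}{-140338} - 4 = - \frac{1}{140338} - 4 = - \frac{561353}{140338}$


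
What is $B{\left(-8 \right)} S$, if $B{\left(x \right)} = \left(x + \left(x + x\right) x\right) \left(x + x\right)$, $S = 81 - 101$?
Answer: $38400$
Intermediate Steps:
$S = -20$
$B{\left(x \right)} = 2 x \left(x + 2 x^{2}\right)$ ($B{\left(x \right)} = \left(x + 2 x x\right) 2 x = \left(x + 2 x^{2}\right) 2 x = 2 x \left(x + 2 x^{2}\right)$)
$B{\left(-8 \right)} S = \left(-8\right)^{2} \left(2 + 4 \left(-8\right)\right) \left(-20\right) = 64 \left(2 - 32\right) \left(-20\right) = 64 \left(-30\right) \left(-20\right) = \left(-1920\right) \left(-20\right) = 38400$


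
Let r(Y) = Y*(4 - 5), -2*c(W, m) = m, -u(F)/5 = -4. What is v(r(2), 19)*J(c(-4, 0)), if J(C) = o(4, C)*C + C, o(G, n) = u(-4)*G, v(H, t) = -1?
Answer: 0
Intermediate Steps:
u(F) = 20 (u(F) = -5*(-4) = 20)
c(W, m) = -m/2
r(Y) = -Y (r(Y) = Y*(-1) = -Y)
o(G, n) = 20*G
J(C) = 81*C (J(C) = (20*4)*C + C = 80*C + C = 81*C)
v(r(2), 19)*J(c(-4, 0)) = -81*(-½*0) = -81*0 = -1*0 = 0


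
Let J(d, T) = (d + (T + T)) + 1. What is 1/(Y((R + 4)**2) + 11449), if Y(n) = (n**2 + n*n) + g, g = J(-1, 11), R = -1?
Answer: 1/11633 ≈ 8.5962e-5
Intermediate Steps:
J(d, T) = 1 + d + 2*T (J(d, T) = (d + 2*T) + 1 = 1 + d + 2*T)
g = 22 (g = 1 - 1 + 2*11 = 1 - 1 + 22 = 22)
Y(n) = 22 + 2*n**2 (Y(n) = (n**2 + n*n) + 22 = (n**2 + n**2) + 22 = 2*n**2 + 22 = 22 + 2*n**2)
1/(Y((R + 4)**2) + 11449) = 1/((22 + 2*((-1 + 4)**2)**2) + 11449) = 1/((22 + 2*(3**2)**2) + 11449) = 1/((22 + 2*9**2) + 11449) = 1/((22 + 2*81) + 11449) = 1/((22 + 162) + 11449) = 1/(184 + 11449) = 1/11633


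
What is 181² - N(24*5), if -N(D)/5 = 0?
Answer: 32761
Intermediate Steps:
N(D) = 0 (N(D) = -5*0 = 0)
181² - N(24*5) = 181² - 1*0 = 32761 + 0 = 32761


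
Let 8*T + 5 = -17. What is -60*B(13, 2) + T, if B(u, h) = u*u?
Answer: -40571/4 ≈ -10143.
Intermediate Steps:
T = -11/4 (T = -5/8 + (⅛)*(-17) = -5/8 - 17/8 = -11/4 ≈ -2.7500)
B(u, h) = u²
-60*B(13, 2) + T = -60*13² - 11/4 = -60*169 - 11/4 = -10140 - 11/4 = -40571/4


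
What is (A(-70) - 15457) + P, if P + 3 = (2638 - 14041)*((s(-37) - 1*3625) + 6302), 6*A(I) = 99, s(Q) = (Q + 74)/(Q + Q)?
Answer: -30535573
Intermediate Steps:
s(Q) = (74 + Q)/(2*Q) (s(Q) = (74 + Q)/((2*Q)) = (74 + Q)*(1/(2*Q)) = (74 + Q)/(2*Q))
A(I) = 33/2 (A(I) = (⅙)*99 = 33/2)
P = -61040265/2 (P = -3 + (2638 - 14041)*(((½)*(74 - 37)/(-37) - 1*3625) + 6302) = -3 - 11403*(((½)*(-1/37)*37 - 3625) + 6302) = -3 - 11403*((-½ - 3625) + 6302) = -3 - 11403*(-7251/2 + 6302) = -3 - 11403*5353/2 = -3 - 61040259/2 = -61040265/2 ≈ -3.0520e+7)
(A(-70) - 15457) + P = (33/2 - 15457) - 61040265/2 = -30881/2 - 61040265/2 = -30535573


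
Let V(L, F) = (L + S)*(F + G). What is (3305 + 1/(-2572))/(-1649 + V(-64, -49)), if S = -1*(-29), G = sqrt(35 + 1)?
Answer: -8500459/370368 ≈ -22.951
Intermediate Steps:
G = 6 (G = sqrt(36) = 6)
S = 29
V(L, F) = (6 + F)*(29 + L) (V(L, F) = (L + 29)*(F + 6) = (29 + L)*(6 + F) = (6 + F)*(29 + L))
(3305 + 1/(-2572))/(-1649 + V(-64, -49)) = (3305 + 1/(-2572))/(-1649 + (174 + 6*(-64) + 29*(-49) - 49*(-64))) = (3305 - 1/2572)/(-1649 + (174 - 384 - 1421 + 3136)) = 8500459/(2572*(-1649 + 1505)) = (8500459/2572)/(-144) = (8500459/2572)*(-1/144) = -8500459/370368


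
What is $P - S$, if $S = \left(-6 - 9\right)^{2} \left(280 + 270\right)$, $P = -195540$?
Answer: $-319290$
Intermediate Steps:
$S = 123750$ ($S = \left(-15\right)^{2} \cdot 550 = 225 \cdot 550 = 123750$)
$P - S = -195540 - 123750 = -319290$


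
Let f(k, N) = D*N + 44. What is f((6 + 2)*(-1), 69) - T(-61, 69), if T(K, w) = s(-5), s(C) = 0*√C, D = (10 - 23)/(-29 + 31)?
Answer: -809/2 ≈ -404.50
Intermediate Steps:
D = -13/2 ≈ -6.5000
f(k, N) = 44 - 13*N/2 (f(k, N) = -13*N/2 + 44 = 44 - 13*N/2)
s(C) = 0
T(K, w) = 0
f((6 + 2)*(-1), 69) - T(-61, 69) = (44 - 13/2*69) - 1*0 = (44 - 897/2) + 0 = -809/2 + 0 = -809/2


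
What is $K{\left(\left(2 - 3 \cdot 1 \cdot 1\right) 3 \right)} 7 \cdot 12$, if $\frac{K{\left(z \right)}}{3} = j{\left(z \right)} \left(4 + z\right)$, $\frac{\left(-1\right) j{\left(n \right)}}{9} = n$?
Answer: $6804$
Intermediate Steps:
$j{\left(n \right)} = - 9 n$
$K{\left(z \right)} = - 27 z \left(4 + z\right)$ ($K{\left(z \right)} = 3 - 9 z \left(4 + z\right) = 3 \left(- 9 z \left(4 + z\right)\right) = - 27 z \left(4 + z\right)$)
$K{\left(\left(2 - 3 \cdot 1 \cdot 1\right) 3 \right)} 7 \cdot 12 = - 27 \left(2 - 3 \cdot 1 \cdot 1\right) 3 \left(4 + \left(2 - 3 \cdot 1 \cdot 1\right) 3\right) 7 \cdot 12 = - 27 \left(2 - 3\right) 3 \left(4 + \left(2 - 3\right) 3\right) 84 = - 27 \left(\left(-1\right) 3\right) \left(4 - 3\right) 84 = \left(-27\right) \left(-3\right) \left(4 - 3\right) 84 = \left(-27\right) \left(-3\right) 1 \cdot 84 = 81 \cdot 84 = 6804$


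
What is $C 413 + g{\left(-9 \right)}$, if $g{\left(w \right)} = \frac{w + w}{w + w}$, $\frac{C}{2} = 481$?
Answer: $397307$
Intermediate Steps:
$C = 962$ ($C = 2 \cdot 481 = 962$)
$g{\left(w \right)} = 1$ ($g{\left(w \right)} = \frac{2 w}{2 w} = 2 w \frac{1}{2 w} = 1$)
$C 413 + g{\left(-9 \right)} = 962 \cdot 413 + 1 = 397306 + 1 = 397307$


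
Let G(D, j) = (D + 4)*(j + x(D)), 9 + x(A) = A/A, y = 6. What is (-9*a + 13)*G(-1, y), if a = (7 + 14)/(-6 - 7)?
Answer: -2148/13 ≈ -165.23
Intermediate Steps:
a = -21/13 (a = 21/(-13) = 21*(-1/13) = -21/13 ≈ -1.6154)
x(A) = -8 (x(A) = -9 + A/A = -9 + 1 = -8)
G(D, j) = (-8 + j)*(4 + D) (G(D, j) = (D + 4)*(j - 8) = (4 + D)*(-8 + j) = (-8 + j)*(4 + D))
(-9*a + 13)*G(-1, y) = (-9*(-21/13) + 13)*(-32 - 8*(-1) + 4*6 - 1*6) = (189/13 + 13)*(-32 + 8 + 24 - 6) = (358/13)*(-6) = -2148/13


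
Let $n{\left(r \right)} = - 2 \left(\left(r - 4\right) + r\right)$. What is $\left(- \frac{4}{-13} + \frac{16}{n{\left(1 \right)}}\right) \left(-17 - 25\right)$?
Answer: $- \frac{2352}{13} \approx -180.92$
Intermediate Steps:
$n{\left(r \right)} = 8 - 4 r$ ($n{\left(r \right)} = - 2 \left(\left(r - 4\right) + r\right) = - 2 \left(\left(-4 + r\right) + r\right) = - 2 \left(-4 + 2 r\right) = 8 - 4 r$)
$\left(- \frac{4}{-13} + \frac{16}{n{\left(1 \right)}}\right) \left(-17 - 25\right) = \left(- \frac{4}{-13} + \frac{16}{8 - 4}\right) \left(-17 - 25\right) = \left(\left(-4\right) \left(- \frac{1}{13}\right) + \frac{16}{8 - 4}\right) \left(-42\right) = \left(\frac{4}{13} + \frac{16}{4}\right) \left(-42\right) = \left(\frac{4}{13} + 16 \cdot \frac{1}{4}\right) \left(-42\right) = \left(\frac{4}{13} + 4\right) \left(-42\right) = \frac{56}{13} \left(-42\right) = - \frac{2352}{13}$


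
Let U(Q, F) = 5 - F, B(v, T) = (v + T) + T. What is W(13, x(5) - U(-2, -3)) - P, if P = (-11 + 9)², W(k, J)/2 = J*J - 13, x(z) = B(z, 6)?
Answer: 132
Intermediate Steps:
B(v, T) = v + 2*T (B(v, T) = (T + v) + T = v + 2*T)
x(z) = 12 + z (x(z) = z + 2*6 = z + 12 = 12 + z)
W(k, J) = -26 + 2*J² (W(k, J) = 2*(J*J - 13) = 2*(J² - 13) = 2*(-13 + J²) = -26 + 2*J²)
P = 4 (P = (-2)² = 4)
W(13, x(5) - U(-2, -3)) - P = (-26 + 2*((12 + 5) - (5 - 1*(-3)))²) - 1*4 = (-26 + 2*(17 - (5 + 3))²) - 4 = (-26 + 2*(17 - 1*8)²) - 4 = (-26 + 2*(17 - 8)²) - 4 = (-26 + 2*9²) - 4 = (-26 + 2*81) - 4 = (-26 + 162) - 4 = 136 - 4 = 132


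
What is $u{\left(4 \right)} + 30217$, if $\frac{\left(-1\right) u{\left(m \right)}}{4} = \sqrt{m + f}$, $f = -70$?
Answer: $30217 - 4 i \sqrt{66} \approx 30217.0 - 32.496 i$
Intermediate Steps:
$u{\left(m \right)} = - 4 \sqrt{-70 + m}$ ($u{\left(m \right)} = - 4 \sqrt{m - 70} = - 4 \sqrt{-70 + m}$)
$u{\left(4 \right)} + 30217 = - 4 \sqrt{-70 + 4} + 30217 = - 4 \sqrt{-66} + 30217 = - 4 i \sqrt{66} + 30217 = 30217 - 4 i \sqrt{66}$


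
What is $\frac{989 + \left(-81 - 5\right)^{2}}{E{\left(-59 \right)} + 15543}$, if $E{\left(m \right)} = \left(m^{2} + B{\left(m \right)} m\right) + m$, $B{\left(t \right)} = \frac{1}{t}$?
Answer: $\frac{2795}{6322} \approx 0.44211$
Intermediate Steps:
$E{\left(m \right)} = 1 + m + m^{2}$ ($E{\left(m \right)} = \left(m^{2} + \frac{m}{m}\right) + m = \left(m^{2} + 1\right) + m = \left(1 + m^{2}\right) + m = 1 + m + m^{2}$)
$\frac{989 + \left(-81 - 5\right)^{2}}{E{\left(-59 \right)} + 15543} = \frac{989 + \left(-81 - 5\right)^{2}}{\left(1 - 59 \left(1 - 59\right)\right) + 15543} = \frac{989 + \left(-86\right)^{2}}{\left(1 - -3422\right) + 15543} = \frac{989 + 7396}{\left(1 + 3422\right) + 15543} = \frac{8385}{3423 + 15543} = \frac{8385}{18966} = 8385 \cdot \frac{1}{18966} = \frac{2795}{6322}$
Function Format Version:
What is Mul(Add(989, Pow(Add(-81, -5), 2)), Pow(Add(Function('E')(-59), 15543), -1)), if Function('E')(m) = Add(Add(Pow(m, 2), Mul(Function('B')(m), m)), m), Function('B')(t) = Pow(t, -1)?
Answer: Rational(2795, 6322) ≈ 0.44211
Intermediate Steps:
Function('E')(m) = Add(1, m, Pow(m, 2)) (Function('E')(m) = Add(Add(Pow(m, 2), Mul(Pow(m, -1), m)), m) = Add(Add(Pow(m, 2), 1), m) = Add(Add(1, Pow(m, 2)), m) = Add(1, m, Pow(m, 2)))
Mul(Add(989, Pow(Add(-81, -5), 2)), Pow(Add(Function('E')(-59), 15543), -1)) = Mul(Add(989, Pow(Add(-81, -5), 2)), Pow(Add(Add(1, Mul(-59, Add(1, -59))), 15543), -1)) = Mul(Add(989, Pow(-86, 2)), Pow(Add(Add(1, Mul(-59, -58)), 15543), -1)) = Mul(Add(989, 7396), Pow(Add(Add(1, 3422), 15543), -1)) = Mul(8385, Pow(Add(3423, 15543), -1)) = Mul(8385, Pow(18966, -1)) = Mul(8385, Rational(1, 18966)) = Rational(2795, 6322)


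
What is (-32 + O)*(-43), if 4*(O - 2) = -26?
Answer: 3139/2 ≈ 1569.5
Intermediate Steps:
O = -9/2 (O = 2 + (1/4)*(-26) = 2 - 13/2 = -9/2 ≈ -4.5000)
(-32 + O)*(-43) = (-32 - 9/2)*(-43) = -73/2*(-43) = 3139/2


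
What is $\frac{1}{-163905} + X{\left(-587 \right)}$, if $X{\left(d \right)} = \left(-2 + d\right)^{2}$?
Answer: $\frac{56862086504}{163905} \approx 3.4692 \cdot 10^{5}$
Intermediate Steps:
$\frac{1}{-163905} + X{\left(-587 \right)} = \frac{1}{-163905} + \left(-2 - 587\right)^{2} = - \frac{1}{163905} + \left(-589\right)^{2} = - \frac{1}{163905} + 346921 = \frac{56862086504}{163905}$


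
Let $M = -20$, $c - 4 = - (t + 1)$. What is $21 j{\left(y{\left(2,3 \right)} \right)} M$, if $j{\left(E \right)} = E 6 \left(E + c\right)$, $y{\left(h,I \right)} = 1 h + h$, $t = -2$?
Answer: $-90720$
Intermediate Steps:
$c = 5$ ($c = 4 - \left(-2 + 1\right) = 4 - -1 = 4 + 1 = 5$)
$y{\left(h,I \right)} = 2 h$ ($y{\left(h,I \right)} = h + h = 2 h$)
$j{\left(E \right)} = E \left(30 + 6 E\right)$ ($j{\left(E \right)} = E 6 \left(E + 5\right) = E 6 \left(5 + E\right) = E \left(30 + 6 E\right)$)
$21 j{\left(y{\left(2,3 \right)} \right)} M = 21 \cdot 6 \cdot 2 \cdot 2 \left(5 + 2 \cdot 2\right) \left(-20\right) = 21 \cdot 6 \cdot 4 \left(5 + 4\right) \left(-20\right) = 21 \cdot 6 \cdot 4 \cdot 9 \left(-20\right) = 21 \cdot 216 \left(-20\right) = 4536 \left(-20\right) = -90720$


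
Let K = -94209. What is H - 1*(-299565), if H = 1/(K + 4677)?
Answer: 26820653579/89532 ≈ 2.9957e+5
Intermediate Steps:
H = -1/89532 (H = 1/(-94209 + 4677) = 1/(-89532) = -1/89532 ≈ -1.1169e-5)
H - 1*(-299565) = -1/89532 - 1*(-299565) = -1/89532 + 299565 = 26820653579/89532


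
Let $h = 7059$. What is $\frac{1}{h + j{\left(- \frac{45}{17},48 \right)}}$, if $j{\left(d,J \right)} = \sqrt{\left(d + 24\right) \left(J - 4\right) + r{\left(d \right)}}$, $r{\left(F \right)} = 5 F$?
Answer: $\frac{221}{1560010} - \frac{\sqrt{267699}}{847085430} \approx 0.00014105$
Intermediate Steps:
$j{\left(d,J \right)} = \sqrt{5 d + \left(-4 + J\right) \left(24 + d\right)}$ ($j{\left(d,J \right)} = \sqrt{\left(d + 24\right) \left(J - 4\right) + 5 d} = \sqrt{\left(24 + d\right) \left(-4 + J\right) + 5 d} = \sqrt{\left(-4 + J\right) \left(24 + d\right) + 5 d} = \sqrt{5 d + \left(-4 + J\right) \left(24 + d\right)}$)
$\frac{1}{h + j{\left(- \frac{45}{17},48 \right)}} = \frac{1}{7059 + \sqrt{-96 - \frac{45}{17} + 24 \cdot 48 + 48 \left(- \frac{45}{17}\right)}} = \frac{1}{7059 + \sqrt{-96 - \frac{45}{17} + 1152 + 48 \left(\left(-45\right) \frac{1}{17}\right)}} = \frac{1}{7059 + \sqrt{-96 - \frac{45}{17} + 1152 + 48 \left(- \frac{45}{17}\right)}} = \frac{1}{7059 + \sqrt{-96 - \frac{45}{17} + 1152 - \frac{2160}{17}}} = \frac{1}{7059 + \sqrt{\frac{15747}{17}}} = \frac{1}{7059 + \frac{\sqrt{267699}}{17}}$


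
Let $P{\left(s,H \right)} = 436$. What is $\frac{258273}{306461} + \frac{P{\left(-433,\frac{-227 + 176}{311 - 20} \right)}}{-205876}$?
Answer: $\frac{13259648788}{15773241209} \approx 0.84064$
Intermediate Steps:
$\frac{258273}{306461} + \frac{P{\left(-433,\frac{-227 + 176}{311 - 20} \right)}}{-205876} = \frac{258273}{306461} + \frac{436}{-205876} = 258273 \cdot \frac{1}{306461} + 436 \left(- \frac{1}{205876}\right) = \frac{258273}{306461} - \frac{109}{51469} = \frac{13259648788}{15773241209}$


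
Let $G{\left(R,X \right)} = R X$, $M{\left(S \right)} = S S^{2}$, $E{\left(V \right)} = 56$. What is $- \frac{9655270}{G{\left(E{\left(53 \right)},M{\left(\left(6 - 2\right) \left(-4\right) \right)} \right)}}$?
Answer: $\frac{4827635}{114688} \approx 42.094$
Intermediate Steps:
$M{\left(S \right)} = S^{3}$
$- \frac{9655270}{G{\left(E{\left(53 \right)},M{\left(\left(6 - 2\right) \left(-4\right) \right)} \right)}} = - \frac{9655270}{56 \left(\left(6 - 2\right) \left(-4\right)\right)^{3}} = - \frac{9655270}{56 \left(4 \left(-4\right)\right)^{3}} = - \frac{9655270}{56 \left(-16\right)^{3}} = - \frac{9655270}{56 \left(-4096\right)} = - \frac{9655270}{-229376} = \left(-9655270\right) \left(- \frac{1}{229376}\right) = \frac{4827635}{114688}$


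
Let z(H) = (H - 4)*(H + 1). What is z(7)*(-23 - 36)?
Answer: -1416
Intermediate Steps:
z(H) = (1 + H)*(-4 + H) (z(H) = (-4 + H)*(1 + H) = (1 + H)*(-4 + H))
z(7)*(-23 - 36) = (-4 + 7² - 3*7)*(-23 - 36) = (-4 + 49 - 21)*(-59) = 24*(-59) = -1416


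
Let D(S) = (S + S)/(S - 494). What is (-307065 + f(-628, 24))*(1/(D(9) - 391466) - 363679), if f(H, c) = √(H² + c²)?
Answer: 21202368072838741305/189861028 - 69048468802497*√24685/47465257 ≈ 1.1144e+11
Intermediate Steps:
D(S) = 2*S/(-494 + S) (D(S) = (2*S)/(-494 + S) = 2*S/(-494 + S))
(-307065 + f(-628, 24))*(1/(D(9) - 391466) - 363679) = (-307065 + √((-628)² + 24²))*(1/(2*9/(-494 + 9) - 391466) - 363679) = (-307065 + √(394384 + 576))*(1/(2*9/(-485) - 391466) - 363679) = (-307065 + √394960)*(1/(2*9*(-1/485) - 391466) - 363679) = (-307065 + 4*√24685)*(1/(-18/485 - 391466) - 363679) = (-307065 + 4*√24685)*(1/(-189861028/485) - 363679) = (-307065 + 4*√24685)*(-485/189861028 - 363679) = (-307065 + 4*√24685)*(-69048468802497/189861028) = 21202368072838741305/189861028 - 69048468802497*√24685/47465257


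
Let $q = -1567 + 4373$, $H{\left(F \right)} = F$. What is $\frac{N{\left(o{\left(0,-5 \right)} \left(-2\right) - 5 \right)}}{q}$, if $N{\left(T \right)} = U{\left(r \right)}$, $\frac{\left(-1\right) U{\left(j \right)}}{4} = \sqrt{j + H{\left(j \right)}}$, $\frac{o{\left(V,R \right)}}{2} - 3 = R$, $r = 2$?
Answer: $- \frac{4}{1403} \approx -0.002851$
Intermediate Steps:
$o{\left(V,R \right)} = 6 + 2 R$
$q = 2806$
$U{\left(j \right)} = - 4 \sqrt{2} \sqrt{j}$ ($U{\left(j \right)} = - 4 \sqrt{j + j} = - 4 \sqrt{2 j} = - 4 \sqrt{2} \sqrt{j}$)
$N{\left(T \right)} = -8$ ($N{\left(T \right)} = - 4 \sqrt{2} \sqrt{2} = -8$)
$\frac{N{\left(o{\left(0,-5 \right)} \left(-2\right) - 5 \right)}}{q} = - \frac{8}{2806} = \left(-8\right) \frac{1}{2806} = - \frac{4}{1403}$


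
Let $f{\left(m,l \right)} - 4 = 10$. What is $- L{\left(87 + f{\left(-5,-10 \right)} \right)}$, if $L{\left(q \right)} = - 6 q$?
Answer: $606$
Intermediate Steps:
$f{\left(m,l \right)} = 14$ ($f{\left(m,l \right)} = 4 + 10 = 14$)
$- L{\left(87 + f{\left(-5,-10 \right)} \right)} = - \left(-6\right) \left(87 + 14\right) = - \left(-6\right) 101 = \left(-1\right) \left(-606\right) = 606$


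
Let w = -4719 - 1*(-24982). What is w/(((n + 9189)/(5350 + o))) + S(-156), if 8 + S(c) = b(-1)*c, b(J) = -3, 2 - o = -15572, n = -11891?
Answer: -211370046/1351 ≈ -1.5645e+5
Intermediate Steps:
o = 15574 (o = 2 - 1*(-15572) = 2 + 15572 = 15574)
S(c) = -8 - 3*c
w = 20263 (w = -4719 + 24982 = 20263)
w/(((n + 9189)/(5350 + o))) + S(-156) = 20263/(((-11891 + 9189)/(5350 + 15574))) + (-8 - 3*(-156)) = 20263/((-2702/20924)) + (-8 + 468) = 20263/((-2702*1/20924)) + 460 = 20263/(-1351/10462) + 460 = 20263*(-10462/1351) + 460 = -211991506/1351 + 460 = -211370046/1351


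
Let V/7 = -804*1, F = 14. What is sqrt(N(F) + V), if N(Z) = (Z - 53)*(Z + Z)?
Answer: 8*I*sqrt(105) ≈ 81.976*I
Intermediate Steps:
V = -5628 (V = 7*(-804*1) = 7*(-804) = -5628)
N(Z) = 2*Z*(-53 + Z) (N(Z) = (-53 + Z)*(2*Z) = 2*Z*(-53 + Z))
sqrt(N(F) + V) = sqrt(2*14*(-53 + 14) - 5628) = sqrt(2*14*(-39) - 5628) = sqrt(-1092 - 5628) = sqrt(-6720) = 8*I*sqrt(105)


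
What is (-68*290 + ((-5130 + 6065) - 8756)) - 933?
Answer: -28474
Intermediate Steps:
(-68*290 + ((-5130 + 6065) - 8756)) - 933 = (-19720 + (935 - 8756)) - 933 = (-19720 - 7821) - 933 = -27541 - 933 = -28474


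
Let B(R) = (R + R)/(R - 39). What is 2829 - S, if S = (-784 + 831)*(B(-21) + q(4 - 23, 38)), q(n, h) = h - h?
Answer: 27961/10 ≈ 2796.1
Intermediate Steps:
q(n, h) = 0
B(R) = 2*R/(-39 + R) (B(R) = (2*R)/(-39 + R) = 2*R/(-39 + R))
S = 329/10 (S = (-784 + 831)*(2*(-21)/(-39 - 21) + 0) = 47*(2*(-21)/(-60) + 0) = 47*(2*(-21)*(-1/60) + 0) = 47*(7/10 + 0) = 47*(7/10) = 329/10 ≈ 32.900)
2829 - S = 2829 - 1*329/10 = 2829 - 329/10 = 27961/10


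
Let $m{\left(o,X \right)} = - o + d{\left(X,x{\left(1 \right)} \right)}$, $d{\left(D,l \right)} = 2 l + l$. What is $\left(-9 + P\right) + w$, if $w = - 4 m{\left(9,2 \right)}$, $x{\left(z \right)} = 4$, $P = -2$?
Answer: $-23$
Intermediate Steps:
$d{\left(D,l \right)} = 3 l$
$m{\left(o,X \right)} = 12 - o$ ($m{\left(o,X \right)} = - o + 3 \cdot 4 = - o + 12 = 12 - o$)
$w = -12$ ($w = - 4 \left(12 - 9\right) = \left(-4\right) 3 = -12$)
$\left(-9 + P\right) + w = \left(-9 - 2\right) - 12 = -11 - 12 = -23$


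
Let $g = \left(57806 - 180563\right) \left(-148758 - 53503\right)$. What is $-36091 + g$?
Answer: $24828917486$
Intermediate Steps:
$g = 24828953577$ ($g = \left(-122757\right) \left(-202261\right) = 24828953577$)
$-36091 + g = -36091 + 24828953577 = 24828917486$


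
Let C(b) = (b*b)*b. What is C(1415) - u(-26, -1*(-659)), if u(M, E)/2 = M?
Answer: 2833148427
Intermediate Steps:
C(b) = b³ (C(b) = b²*b = b³)
u(M, E) = 2*M
C(1415) - u(-26, -1*(-659)) = 1415³ - 2*(-26) = 2833148375 - 1*(-52) = 2833148375 + 52 = 2833148427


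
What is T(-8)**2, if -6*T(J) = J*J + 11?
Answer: 625/4 ≈ 156.25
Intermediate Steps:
T(J) = -11/6 - J**2/6 (T(J) = -(J*J + 11)/6 = -(J**2 + 11)/6 = -(11 + J**2)/6 = -11/6 - J**2/6)
T(-8)**2 = (-11/6 - 1/6*(-8)**2)**2 = (-11/6 - 1/6*64)**2 = (-11/6 - 32/3)**2 = (-25/2)**2 = 625/4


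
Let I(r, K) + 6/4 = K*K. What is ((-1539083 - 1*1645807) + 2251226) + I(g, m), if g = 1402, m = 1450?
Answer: 2337669/2 ≈ 1.1688e+6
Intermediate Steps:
I(r, K) = -3/2 + K**2 (I(r, K) = -3/2 + K*K = -3/2 + K**2)
((-1539083 - 1*1645807) + 2251226) + I(g, m) = ((-1539083 - 1*1645807) + 2251226) + (-3/2 + 1450**2) = ((-1539083 - 1645807) + 2251226) + (-3/2 + 2102500) = (-3184890 + 2251226) + 4204997/2 = -933664 + 4204997/2 = 2337669/2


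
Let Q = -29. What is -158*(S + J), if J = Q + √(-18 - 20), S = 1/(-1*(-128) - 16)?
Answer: 256513/56 - 158*I*√38 ≈ 4580.6 - 973.98*I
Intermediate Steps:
S = 1/112 (S = 1/(128 - 16) = 1/112 ≈ 0.0089286)
J = -29 + I*√38 (J = -29 + √(-18 - 20) = -29 + √(-38) = -29 + I*√38 ≈ -29.0 + 6.1644*I)
-158*(S + J) = -158*(1/112 + (-29 + I*√38)) = -158*(-3247/112 + I*√38) = 256513/56 - 158*I*√38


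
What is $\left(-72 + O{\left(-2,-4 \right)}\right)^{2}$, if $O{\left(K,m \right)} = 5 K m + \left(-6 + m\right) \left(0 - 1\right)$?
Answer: $484$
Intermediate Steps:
$O{\left(K,m \right)} = 6 - m + 5 K m$ ($O{\left(K,m \right)} = 5 K m + \left(-6 + m\right) \left(-1\right) = 5 K m - \left(-6 + m\right) = 6 - m + 5 K m$)
$\left(-72 + O{\left(-2,-4 \right)}\right)^{2} = \left(-72 + \left(6 - -4 + 5 \left(-2\right) \left(-4\right)\right)\right)^{2} = \left(-72 + \left(6 + 4 + 40\right)\right)^{2} = \left(-72 + 50\right)^{2} = \left(-22\right)^{2} = 484$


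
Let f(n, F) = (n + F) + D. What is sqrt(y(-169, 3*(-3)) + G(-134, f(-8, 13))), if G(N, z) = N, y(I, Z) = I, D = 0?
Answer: I*sqrt(303) ≈ 17.407*I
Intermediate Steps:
f(n, F) = F + n (f(n, F) = (n + F) + 0 = (F + n) + 0 = F + n)
sqrt(y(-169, 3*(-3)) + G(-134, f(-8, 13))) = sqrt(-169 - 134) = sqrt(-303) = I*sqrt(303)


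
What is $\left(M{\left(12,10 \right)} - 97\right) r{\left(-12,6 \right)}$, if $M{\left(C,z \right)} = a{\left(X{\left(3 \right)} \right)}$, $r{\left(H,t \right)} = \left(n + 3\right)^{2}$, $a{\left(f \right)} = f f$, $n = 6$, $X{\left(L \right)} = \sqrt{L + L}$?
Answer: $-7371$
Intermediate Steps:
$X{\left(L \right)} = \sqrt{2} \sqrt{L}$ ($X{\left(L \right)} = \sqrt{2 L} = \sqrt{2} \sqrt{L}$)
$a{\left(f \right)} = f^{2}$
$r{\left(H,t \right)} = 81$ ($r{\left(H,t \right)} = \left(6 + 3\right)^{2} = 9^{2} = 81$)
$M{\left(C,z \right)} = 6$ ($M{\left(C,z \right)} = \left(\sqrt{2} \sqrt{3}\right)^{2} = \left(\sqrt{6}\right)^{2} = 6$)
$\left(M{\left(12,10 \right)} - 97\right) r{\left(-12,6 \right)} = \left(6 - 97\right) 81 = \left(-91\right) 81 = -7371$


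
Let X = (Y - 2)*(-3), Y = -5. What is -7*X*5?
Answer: -735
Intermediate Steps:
X = 21 (X = (-5 - 2)*(-3) = -7*(-3) = 21)
-7*X*5 = -7*21*5 = -147*5 = -735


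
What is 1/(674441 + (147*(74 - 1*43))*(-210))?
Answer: -1/282529 ≈ -3.5395e-6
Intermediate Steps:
1/(674441 + (147*(74 - 1*43))*(-210)) = 1/(674441 + (147*(74 - 43))*(-210)) = 1/(674441 + (147*31)*(-210)) = 1/(674441 + 4557*(-210)) = 1/(674441 - 956970) = 1/(-282529) = -1/282529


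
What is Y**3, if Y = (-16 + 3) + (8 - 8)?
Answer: -2197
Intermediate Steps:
Y = -13 (Y = -13 + 0 = -13)
Y**3 = (-13)**3 = -2197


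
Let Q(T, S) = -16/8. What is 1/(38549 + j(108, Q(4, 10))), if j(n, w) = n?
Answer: 1/38657 ≈ 2.5869e-5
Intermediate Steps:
Q(T, S) = -2 (Q(T, S) = -16*⅛ = -2)
1/(38549 + j(108, Q(4, 10))) = 1/(38549 + 108) = 1/38657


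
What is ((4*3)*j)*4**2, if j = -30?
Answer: -5760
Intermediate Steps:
((4*3)*j)*4**2 = ((4*3)*(-30))*4**2 = (12*(-30))*16 = -360*16 = -5760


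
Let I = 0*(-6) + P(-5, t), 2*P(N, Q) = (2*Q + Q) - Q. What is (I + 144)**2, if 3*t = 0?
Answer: 20736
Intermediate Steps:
t = 0 (t = (1/3)*0 = 0)
P(N, Q) = Q (P(N, Q) = ((2*Q + Q) - Q)/2 = (3*Q - Q)/2 = (2*Q)/2 = Q)
I = 0 (I = 0*(-6) + 0 = 0 + 0 = 0)
(I + 144)**2 = (0 + 144)**2 = 144**2 = 20736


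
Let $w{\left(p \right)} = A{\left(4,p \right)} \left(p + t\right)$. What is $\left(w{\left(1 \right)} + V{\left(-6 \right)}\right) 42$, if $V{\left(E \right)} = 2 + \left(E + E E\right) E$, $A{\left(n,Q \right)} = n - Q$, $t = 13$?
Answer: $-5712$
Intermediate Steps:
$V{\left(E \right)} = 2 + E \left(E + E^{2}\right)$ ($V{\left(E \right)} = 2 + \left(E + E^{2}\right) E = 2 + E \left(E + E^{2}\right)$)
$w{\left(p \right)} = \left(4 - p\right) \left(13 + p\right)$ ($w{\left(p \right)} = \left(4 - p\right) \left(p + 13\right) = \left(4 - p\right) \left(13 + p\right)$)
$\left(w{\left(1 \right)} + V{\left(-6 \right)}\right) 42 = \left(- \left(-4 + 1\right) \left(13 + 1\right) + \left(2 + \left(-6\right)^{2} + \left(-6\right)^{3}\right)\right) 42 = \left(\left(-1\right) \left(-3\right) 14 + \left(2 + 36 - 216\right)\right) 42 = \left(42 - 178\right) 42 = \left(-136\right) 42 = -5712$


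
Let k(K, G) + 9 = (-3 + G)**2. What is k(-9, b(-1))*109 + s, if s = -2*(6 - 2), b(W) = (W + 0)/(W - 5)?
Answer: -4103/36 ≈ -113.97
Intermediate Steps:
b(W) = W/(-5 + W)
s = -8 (s = -2*4 = -8)
k(K, G) = -9 + (-3 + G)**2
k(-9, b(-1))*109 + s = ((-1/(-5 - 1))*(-6 - 1/(-5 - 1)))*109 - 8 = ((-1/(-6))*(-6 - 1/(-6)))*109 - 8 = ((-1*(-1/6))*(-6 - 1*(-1/6)))*109 - 8 = ((-6 + 1/6)/6)*109 - 8 = ((1/6)*(-35/6))*109 - 8 = -35/36*109 - 8 = -3815/36 - 8 = -4103/36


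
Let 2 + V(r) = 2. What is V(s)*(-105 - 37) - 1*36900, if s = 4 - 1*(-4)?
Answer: -36900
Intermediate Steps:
s = 8 (s = 4 + 4 = 8)
V(r) = 0 (V(r) = -2 + 2 = 0)
V(s)*(-105 - 37) - 1*36900 = 0*(-105 - 37) - 1*36900 = 0*(-142) - 36900 = 0 - 36900 = -36900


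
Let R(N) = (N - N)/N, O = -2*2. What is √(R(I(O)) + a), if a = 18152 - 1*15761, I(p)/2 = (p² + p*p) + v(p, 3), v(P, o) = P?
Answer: √2391 ≈ 48.898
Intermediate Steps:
O = -4
I(p) = 2*p + 4*p² (I(p) = 2*((p² + p*p) + p) = 2*((p² + p²) + p) = 2*(2*p² + p) = 2*(p + 2*p²) = 2*p + 4*p²)
a = 2391 (a = 18152 - 15761 = 2391)
R(N) = 0 (R(N) = 0/N = 0)
√(R(I(O)) + a) = √(0 + 2391) = √2391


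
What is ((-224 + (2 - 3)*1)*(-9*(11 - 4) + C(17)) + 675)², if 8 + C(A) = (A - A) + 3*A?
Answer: 26780625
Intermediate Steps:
C(A) = -8 + 3*A (C(A) = -8 + ((A - A) + 3*A) = -8 + (0 + 3*A) = -8 + 3*A)
((-224 + (2 - 3)*1)*(-9*(11 - 4) + C(17)) + 675)² = ((-224 + (2 - 3)*1)*(-9*(11 - 4) + (-8 + 3*17)) + 675)² = ((-224 - 1*1)*(-9*7 + (-8 + 51)) + 675)² = ((-224 - 1)*(-63 + 43) + 675)² = (-225*(-20) + 675)² = (4500 + 675)² = 5175² = 26780625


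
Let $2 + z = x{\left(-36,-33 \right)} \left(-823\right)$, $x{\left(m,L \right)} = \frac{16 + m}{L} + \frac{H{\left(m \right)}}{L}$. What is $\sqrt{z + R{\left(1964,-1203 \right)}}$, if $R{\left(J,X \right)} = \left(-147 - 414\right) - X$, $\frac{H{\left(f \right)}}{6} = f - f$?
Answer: $\frac{2 \sqrt{38445}}{33} \approx 11.883$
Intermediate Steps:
$H{\left(f \right)} = 0$ ($H{\left(f \right)} = 6 \left(f - f\right) = 6 \cdot 0 = 0$)
$x{\left(m,L \right)} = \frac{16 + m}{L}$ ($x{\left(m,L \right)} = \frac{16 + m}{L} + \frac{0}{L} = \frac{16 + m}{L} + 0 = \frac{16 + m}{L}$)
$R{\left(J,X \right)} = -561 - X$ ($R{\left(J,X \right)} = \left(-147 - 414\right) - X = -561 - X$)
$z = - \frac{16526}{33}$ ($z = -2 + \frac{16 - 36}{-33} \left(-823\right) = -2 + \left(- \frac{1}{33}\right) \left(-20\right) \left(-823\right) = -2 + \frac{20}{33} \left(-823\right) = -2 - \frac{16460}{33} = - \frac{16526}{33} \approx -500.79$)
$\sqrt{z + R{\left(1964,-1203 \right)}} = \sqrt{- \frac{16526}{33} - -642} = \sqrt{- \frac{16526}{33} + \left(-561 + 1203\right)} = \sqrt{- \frac{16526}{33} + 642} = \sqrt{\frac{4660}{33}} = \frac{2 \sqrt{38445}}{33}$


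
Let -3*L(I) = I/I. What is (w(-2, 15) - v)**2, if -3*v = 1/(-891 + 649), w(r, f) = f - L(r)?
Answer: 123899161/527076 ≈ 235.07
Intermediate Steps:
L(I) = -1/3 (L(I) = -I/(3*I) = -1/3*1 = -1/3)
w(r, f) = 1/3 + f (w(r, f) = f - 1*(-1/3) = f + 1/3 = 1/3 + f)
v = 1/726 (v = -1/(3*(-891 + 649)) = -1/3/(-242) = -1/3*(-1/242) = 1/726 ≈ 0.0013774)
(w(-2, 15) - v)**2 = ((1/3 + 15) - 1*1/726)**2 = (46/3 - 1/726)**2 = (11131/726)**2 = 123899161/527076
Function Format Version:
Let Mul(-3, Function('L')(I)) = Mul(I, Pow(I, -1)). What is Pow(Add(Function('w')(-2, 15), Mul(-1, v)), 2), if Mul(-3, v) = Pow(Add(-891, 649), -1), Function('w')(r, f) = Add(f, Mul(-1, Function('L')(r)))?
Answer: Rational(123899161, 527076) ≈ 235.07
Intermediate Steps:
Function('L')(I) = Rational(-1, 3) (Function('L')(I) = Mul(Rational(-1, 3), Mul(I, Pow(I, -1))) = Mul(Rational(-1, 3), 1) = Rational(-1, 3))
Function('w')(r, f) = Add(Rational(1, 3), f) (Function('w')(r, f) = Add(f, Mul(-1, Rational(-1, 3))) = Add(f, Rational(1, 3)) = Add(Rational(1, 3), f))
v = Rational(1, 726) (v = Mul(Rational(-1, 3), Pow(Add(-891, 649), -1)) = Mul(Rational(-1, 3), Pow(-242, -1)) = Mul(Rational(-1, 3), Rational(-1, 242)) = Rational(1, 726) ≈ 0.0013774)
Pow(Add(Function('w')(-2, 15), Mul(-1, v)), 2) = Pow(Add(Add(Rational(1, 3), 15), Mul(-1, Rational(1, 726))), 2) = Pow(Add(Rational(46, 3), Rational(-1, 726)), 2) = Pow(Rational(11131, 726), 2) = Rational(123899161, 527076)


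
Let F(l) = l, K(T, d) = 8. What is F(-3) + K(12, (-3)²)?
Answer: 5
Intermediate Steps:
F(-3) + K(12, (-3)²) = -3 + 8 = 5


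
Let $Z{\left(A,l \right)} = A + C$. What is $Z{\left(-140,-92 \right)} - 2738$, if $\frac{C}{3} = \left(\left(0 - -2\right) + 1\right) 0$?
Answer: $-2878$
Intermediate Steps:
$C = 0$ ($C = 3 \left(\left(0 - -2\right) + 1\right) 0 = 3 \left(\left(0 + 2\right) + 1\right) 0 = 3 \left(2 + 1\right) 0 = 3 \cdot 3 \cdot 0 = 3 \cdot 0 = 0$)
$Z{\left(A,l \right)} = A$ ($Z{\left(A,l \right)} = A + 0 = A$)
$Z{\left(-140,-92 \right)} - 2738 = -140 - 2738 = -2878$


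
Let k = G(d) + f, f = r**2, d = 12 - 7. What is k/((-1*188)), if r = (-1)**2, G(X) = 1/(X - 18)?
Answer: -3/611 ≈ -0.0049100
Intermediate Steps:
d = 5
G(X) = 1/(-18 + X)
r = 1
f = 1 (f = 1**2 = 1)
k = 12/13 (k = 1/(-18 + 5) + 1 = 1/(-13) + 1 = -1/13 + 1 = 12/13 ≈ 0.92308)
k/((-1*188)) = 12/(13*((-1*188))) = (12/13)/(-188) = (12/13)*(-1/188) = -3/611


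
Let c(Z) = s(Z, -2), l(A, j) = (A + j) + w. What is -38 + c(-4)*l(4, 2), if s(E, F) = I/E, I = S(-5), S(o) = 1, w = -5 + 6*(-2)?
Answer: -141/4 ≈ -35.250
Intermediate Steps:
w = -17 (w = -5 - 12 = -17)
I = 1
l(A, j) = -17 + A + j (l(A, j) = (A + j) - 17 = -17 + A + j)
s(E, F) = 1/E
c(Z) = 1/Z
-38 + c(-4)*l(4, 2) = -38 + (-17 + 4 + 2)/(-4) = -38 - ¼*(-11) = -38 + 11/4 = -141/4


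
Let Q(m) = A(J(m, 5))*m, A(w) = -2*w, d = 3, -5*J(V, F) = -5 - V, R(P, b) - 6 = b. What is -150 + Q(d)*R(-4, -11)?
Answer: -102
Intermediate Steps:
R(P, b) = 6 + b
J(V, F) = 1 + V/5 (J(V, F) = -(-5 - V)/5 = 1 + V/5)
Q(m) = m*(-2 - 2*m/5) (Q(m) = (-2*(1 + m/5))*m = (-2 - 2*m/5)*m = m*(-2 - 2*m/5))
-150 + Q(d)*R(-4, -11) = -150 + ((2/5)*3*(-5 - 1*3))*(6 - 11) = -150 + ((2/5)*3*(-5 - 3))*(-5) = -150 + ((2/5)*3*(-8))*(-5) = -150 - 48/5*(-5) = -150 + 48 = -102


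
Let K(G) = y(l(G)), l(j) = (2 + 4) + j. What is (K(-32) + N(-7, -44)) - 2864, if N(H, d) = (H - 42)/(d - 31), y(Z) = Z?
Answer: -216701/75 ≈ -2889.3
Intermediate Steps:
l(j) = 6 + j
K(G) = 6 + G
N(H, d) = (-42 + H)/(-31 + d)
(K(-32) + N(-7, -44)) - 2864 = ((6 - 32) + (-42 - 7)/(-31 - 44)) - 2864 = (-26 - 49/(-75)) - 2864 = (-26 - 1/75*(-49)) - 2864 = (-26 + 49/75) - 2864 = -1901/75 - 2864 = -216701/75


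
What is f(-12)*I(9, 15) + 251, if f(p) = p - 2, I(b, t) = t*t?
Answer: -2899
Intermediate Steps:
I(b, t) = t²
f(p) = -2 + p
f(-12)*I(9, 15) + 251 = (-2 - 12)*15² + 251 = -14*225 + 251 = -3150 + 251 = -2899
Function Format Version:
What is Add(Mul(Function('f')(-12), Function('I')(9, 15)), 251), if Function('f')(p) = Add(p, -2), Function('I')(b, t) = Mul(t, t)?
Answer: -2899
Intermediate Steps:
Function('I')(b, t) = Pow(t, 2)
Function('f')(p) = Add(-2, p)
Add(Mul(Function('f')(-12), Function('I')(9, 15)), 251) = Add(Mul(Add(-2, -12), Pow(15, 2)), 251) = Add(Mul(-14, 225), 251) = Add(-3150, 251) = -2899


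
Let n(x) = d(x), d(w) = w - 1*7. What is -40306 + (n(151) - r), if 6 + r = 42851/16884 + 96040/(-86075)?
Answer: -11672078429453/290658060 ≈ -40157.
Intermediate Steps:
d(w) = -7 + w (d(w) = w - 7 = -7 + w)
n(x) = -7 + x
r = -1330576267/290658060 (r = -6 + (42851/16884 + 96040/(-86075)) = -6 + (42851*(1/16884) + 96040*(-1/86075)) = -6 + (42851/16884 - 19208/17215) = -6 + 413372093/290658060 = -1330576267/290658060 ≈ -4.5778)
-40306 + (n(151) - r) = -40306 + ((-7 + 151) - 1*(-1330576267/290658060)) = -40306 + (144 + 1330576267/290658060) = -40306 + 43185336907/290658060 = -11672078429453/290658060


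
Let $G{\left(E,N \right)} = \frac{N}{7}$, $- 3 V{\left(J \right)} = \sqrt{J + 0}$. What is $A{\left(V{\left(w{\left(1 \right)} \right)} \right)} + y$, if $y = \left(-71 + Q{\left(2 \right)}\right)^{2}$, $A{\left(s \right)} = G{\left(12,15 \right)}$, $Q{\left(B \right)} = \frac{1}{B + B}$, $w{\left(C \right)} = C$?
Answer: $\frac{560863}{112} \approx 5007.7$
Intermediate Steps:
$Q{\left(B \right)} = \frac{1}{2 B}$
$V{\left(J \right)} = - \frac{\sqrt{J}}{3}$ ($V{\left(J \right)} = - \frac{\sqrt{J + 0}}{3} = - \frac{\sqrt{J}}{3}$)
$G{\left(E,N \right)} = \frac{N}{7}$ ($G{\left(E,N \right)} = N \frac{1}{7} = \frac{N}{7}$)
$A{\left(s \right)} = \frac{15}{7}$ ($A{\left(s \right)} = \frac{1}{7} \cdot 15 = \frac{15}{7}$)
$y = \frac{80089}{16}$ ($y = \left(-71 + \frac{1}{2 \cdot 2}\right)^{2} = \left(-71 + \frac{1}{2} \cdot \frac{1}{2}\right)^{2} = \left(-71 + \frac{1}{4}\right)^{2} = \left(- \frac{283}{4}\right)^{2} = \frac{80089}{16} \approx 5005.6$)
$A{\left(V{\left(w{\left(1 \right)} \right)} \right)} + y = \frac{15}{7} + \frac{80089}{16} = \frac{560863}{112}$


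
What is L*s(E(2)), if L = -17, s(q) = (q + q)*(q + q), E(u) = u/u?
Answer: -68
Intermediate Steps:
E(u) = 1
s(q) = 4*q² (s(q) = (2*q)*(2*q) = 4*q²)
L*s(E(2)) = -68*1² = -68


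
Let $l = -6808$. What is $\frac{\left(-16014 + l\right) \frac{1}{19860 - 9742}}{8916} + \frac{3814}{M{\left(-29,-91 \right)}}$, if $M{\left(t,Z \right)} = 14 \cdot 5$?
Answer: $\frac{86016826523}{1578711540} \approx 54.485$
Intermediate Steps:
$M{\left(t,Z \right)} = 70$
$\frac{\left(-16014 + l\right) \frac{1}{19860 - 9742}}{8916} + \frac{3814}{M{\left(-29,-91 \right)}} = \frac{\left(-16014 - 6808\right) \frac{1}{19860 - 9742}}{8916} + \frac{3814}{70} = - \frac{22822}{10118} \cdot \frac{1}{8916} + 3814 \cdot \frac{1}{70} = \left(-22822\right) \frac{1}{10118} \cdot \frac{1}{8916} + \frac{1907}{35} = \left(- \frac{11411}{5059}\right) \frac{1}{8916} + \frac{1907}{35} = - \frac{11411}{45106044} + \frac{1907}{35} = \frac{86016826523}{1578711540}$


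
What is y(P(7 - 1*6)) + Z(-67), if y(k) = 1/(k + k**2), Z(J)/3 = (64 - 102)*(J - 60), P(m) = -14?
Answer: 2634997/182 ≈ 14478.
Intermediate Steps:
Z(J) = 6840 - 114*J (Z(J) = 3*((64 - 102)*(J - 60)) = 3*(-38*(-60 + J)) = 3*(2280 - 38*J) = 6840 - 114*J)
y(P(7 - 1*6)) + Z(-67) = 1/((-14)*(1 - 14)) + (6840 - 114*(-67)) = -1/14/(-13) + (6840 + 7638) = -1/14*(-1/13) + 14478 = 1/182 + 14478 = 2634997/182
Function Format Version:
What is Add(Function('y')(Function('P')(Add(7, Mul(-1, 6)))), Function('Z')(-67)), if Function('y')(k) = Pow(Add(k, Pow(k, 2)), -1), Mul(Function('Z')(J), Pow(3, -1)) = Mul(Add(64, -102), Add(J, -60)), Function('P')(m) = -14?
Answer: Rational(2634997, 182) ≈ 14478.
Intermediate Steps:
Function('Z')(J) = Add(6840, Mul(-114, J)) (Function('Z')(J) = Mul(3, Mul(Add(64, -102), Add(J, -60))) = Mul(3, Mul(-38, Add(-60, J))) = Mul(3, Add(2280, Mul(-38, J))) = Add(6840, Mul(-114, J)))
Add(Function('y')(Function('P')(Add(7, Mul(-1, 6)))), Function('Z')(-67)) = Add(Mul(Pow(-14, -1), Pow(Add(1, -14), -1)), Add(6840, Mul(-114, -67))) = Add(Mul(Rational(-1, 14), Pow(-13, -1)), Add(6840, 7638)) = Add(Mul(Rational(-1, 14), Rational(-1, 13)), 14478) = Add(Rational(1, 182), 14478) = Rational(2634997, 182)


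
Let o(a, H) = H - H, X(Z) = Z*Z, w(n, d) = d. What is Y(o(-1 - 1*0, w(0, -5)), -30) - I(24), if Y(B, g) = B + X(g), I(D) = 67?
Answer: 833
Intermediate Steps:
X(Z) = Z²
o(a, H) = 0
Y(B, g) = B + g²
Y(o(-1 - 1*0, w(0, -5)), -30) - I(24) = (0 + (-30)²) - 1*67 = (0 + 900) - 67 = 900 - 67 = 833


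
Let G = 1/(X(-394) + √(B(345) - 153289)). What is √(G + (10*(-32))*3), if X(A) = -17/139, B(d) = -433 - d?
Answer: √((16459 - 133440*I*√154067)/(-17 + 139*I*√154067)) ≈ 4.0e-5 - 30.984*I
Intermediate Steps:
X(A) = -17/139 (X(A) = -17*1/139 = -17/139)
G = 1/(-17/139 + I*√154067) (G = 1/(-17/139 + √((-433 - 1*345) - 153289)) = 1/(-17/139 + √((-433 - 345) - 153289)) = 1/(-17/139 + √(-778 - 153289)) = 1/(-17/139 + √(-154067)) = 1/(-17/139 + I*√154067) ≈ -7.94e-7 - 0.0025477*I)
√(G + (10*(-32))*3) = √((-2363/2976728796 - 19321*I*√154067/2976728796) + (10*(-32))*3) = √((-2363/2976728796 - 19321*I*√154067/2976728796) - 320*3) = √((-2363/2976728796 - 19321*I*√154067/2976728796) - 960) = √(-2857659646523/2976728796 - 19321*I*√154067/2976728796)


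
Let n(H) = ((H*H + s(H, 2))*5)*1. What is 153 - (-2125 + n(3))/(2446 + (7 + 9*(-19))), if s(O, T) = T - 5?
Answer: 351241/2282 ≈ 153.92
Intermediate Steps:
s(O, T) = -5 + T
n(H) = -15 + 5*H**2 (n(H) = ((H*H + (-5 + 2))*5)*1 = ((H**2 - 3)*5)*1 = ((-3 + H**2)*5)*1 = (-15 + 5*H**2)*1 = -15 + 5*H**2)
153 - (-2125 + n(3))/(2446 + (7 + 9*(-19))) = 153 - (-2125 + (-15 + 5*3**2))/(2446 + (7 + 9*(-19))) = 153 - (-2125 + (-15 + 5*9))/(2446 + (7 - 171)) = 153 - (-2125 + (-15 + 45))/(2446 - 164) = 153 - (-2125 + 30)/2282 = 153 - (-2095)/2282 = 153 - 1*(-2095/2282) = 153 + 2095/2282 = 351241/2282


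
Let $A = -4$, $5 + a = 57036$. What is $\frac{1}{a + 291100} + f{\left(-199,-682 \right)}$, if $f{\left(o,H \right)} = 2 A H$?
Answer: $\frac{1899402737}{348131} \approx 5456.0$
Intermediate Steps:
$a = 57031$ ($a = -5 + 57036 = 57031$)
$f{\left(o,H \right)} = - 8 H$ ($f{\left(o,H \right)} = 2 \left(-4\right) H = - 8 H$)
$\frac{1}{a + 291100} + f{\left(-199,-682 \right)} = \frac{1}{57031 + 291100} - -5456 = \frac{1}{348131} + 5456 = \frac{1899402737}{348131}$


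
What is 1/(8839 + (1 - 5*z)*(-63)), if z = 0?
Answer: 1/8776 ≈ 0.00011395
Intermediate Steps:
1/(8839 + (1 - 5*z)*(-63)) = 1/(8839 + (1 - 5*0)*(-63)) = 1/(8839 + (1 + 0)*(-63)) = 1/(8839 + 1*(-63)) = 1/(8839 - 63) = 1/8776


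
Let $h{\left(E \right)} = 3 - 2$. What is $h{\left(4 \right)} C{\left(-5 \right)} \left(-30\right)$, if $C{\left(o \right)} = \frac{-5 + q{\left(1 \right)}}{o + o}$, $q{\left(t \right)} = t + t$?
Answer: $-9$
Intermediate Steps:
$h{\left(E \right)} = 1$
$q{\left(t \right)} = 2 t$
$C{\left(o \right)} = - \frac{3}{2 o}$ ($C{\left(o \right)} = \frac{-5 + 2 \cdot 1}{o + o} = \frac{-5 + 2}{2 o} = - 3 \frac{1}{2 o} = - \frac{3}{2 o}$)
$h{\left(4 \right)} C{\left(-5 \right)} \left(-30\right) = 1 \left(- \frac{3}{2 \left(-5\right)}\right) \left(-30\right) = 1 \left(\left(- \frac{3}{2}\right) \left(- \frac{1}{5}\right)\right) \left(-30\right) = 1 \cdot \frac{3}{10} \left(-30\right) = \frac{3}{10} \left(-30\right) = -9$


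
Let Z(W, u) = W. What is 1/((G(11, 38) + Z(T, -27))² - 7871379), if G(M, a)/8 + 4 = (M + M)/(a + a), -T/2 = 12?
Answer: -361/2840527419 ≈ -1.2709e-7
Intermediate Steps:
T = -24 (T = -2*12 = -24)
G(M, a) = -32 + 8*M/a (G(M, a) = -32 + 8*((M + M)/(a + a)) = -32 + 8*((2*M)/((2*a))) = -32 + 8*((2*M)*(1/(2*a))) = -32 + 8*(M/a) = -32 + 8*M/a)
1/((G(11, 38) + Z(T, -27))² - 7871379) = 1/(((-32 + 8*11/38) - 24)² - 7871379) = 1/(((-32 + 8*11*(1/38)) - 24)² - 7871379) = 1/(((-32 + 44/19) - 24)² - 7871379) = 1/((-564/19 - 24)² - 7871379) = 1/((-1020/19)² - 7871379) = 1/(1040400/361 - 7871379) = 1/(-2840527419/361) = -361/2840527419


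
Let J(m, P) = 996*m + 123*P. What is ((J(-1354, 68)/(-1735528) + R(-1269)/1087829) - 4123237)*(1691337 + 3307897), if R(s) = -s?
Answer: -4864564344801910605908461/235994711089 ≈ -2.0613e+13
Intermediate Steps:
J(m, P) = 123*P + 996*m
((J(-1354, 68)/(-1735528) + R(-1269)/1087829) - 4123237)*(1691337 + 3307897) = (((123*68 + 996*(-1354))/(-1735528) - 1*(-1269)/1087829) - 4123237)*(1691337 + 3307897) = (((8364 - 1348584)*(-1/1735528) + 1269*(1/1087829)) - 4123237)*4999234 = ((-1340220*(-1/1735528) + 1269/1087829) - 4123237)*4999234 = ((335055/433882 + 1269/1087829) - 4123237)*4999234 = (365033141853/471989422178 - 4123237)*4999234 = -1946123884099808333/471989422178*4999234 = -4864564344801910605908461/235994711089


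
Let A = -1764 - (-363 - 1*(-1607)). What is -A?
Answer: 3008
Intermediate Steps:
A = -3008 (A = -1764 - (-363 + 1607) = -1764 - 1*1244 = -1764 - 1244 = -3008)
-A = -1*(-3008) = 3008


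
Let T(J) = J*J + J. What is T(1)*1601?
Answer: 3202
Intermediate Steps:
T(J) = J + J² (T(J) = J² + J = J + J²)
T(1)*1601 = (1*(1 + 1))*1601 = (1*2)*1601 = 2*1601 = 3202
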